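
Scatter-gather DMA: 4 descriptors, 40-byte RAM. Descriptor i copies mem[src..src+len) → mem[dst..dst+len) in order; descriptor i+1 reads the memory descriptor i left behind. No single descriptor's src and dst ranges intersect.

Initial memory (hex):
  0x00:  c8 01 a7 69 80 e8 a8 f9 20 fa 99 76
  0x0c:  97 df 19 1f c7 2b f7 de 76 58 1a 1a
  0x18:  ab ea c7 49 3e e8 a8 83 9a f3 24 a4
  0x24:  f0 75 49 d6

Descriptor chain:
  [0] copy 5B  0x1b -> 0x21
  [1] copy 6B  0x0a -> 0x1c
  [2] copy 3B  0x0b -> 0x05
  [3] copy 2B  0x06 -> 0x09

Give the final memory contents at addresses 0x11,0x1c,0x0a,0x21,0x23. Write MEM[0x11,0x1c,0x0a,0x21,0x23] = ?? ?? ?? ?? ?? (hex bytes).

MEM[0x11,0x1c,0x0a,0x21,0x23] = 2b 99 df 1f e8

[0] 0x1b->0x21 len=5 : 49 3e e8 a8 83
[1] 0x0a->0x1c len=6 : 99 76 97 df 19 1f
[2] 0x0b->0x05 len=3 : 76 97 df
[3] 0x06->0x09 len=2 : 97 df
query mem[0x11]=0x2b, mem[0x1c]=0x99, mem[0x0a]=0xdf, mem[0x21]=0x1f, mem[0x23]=0xe8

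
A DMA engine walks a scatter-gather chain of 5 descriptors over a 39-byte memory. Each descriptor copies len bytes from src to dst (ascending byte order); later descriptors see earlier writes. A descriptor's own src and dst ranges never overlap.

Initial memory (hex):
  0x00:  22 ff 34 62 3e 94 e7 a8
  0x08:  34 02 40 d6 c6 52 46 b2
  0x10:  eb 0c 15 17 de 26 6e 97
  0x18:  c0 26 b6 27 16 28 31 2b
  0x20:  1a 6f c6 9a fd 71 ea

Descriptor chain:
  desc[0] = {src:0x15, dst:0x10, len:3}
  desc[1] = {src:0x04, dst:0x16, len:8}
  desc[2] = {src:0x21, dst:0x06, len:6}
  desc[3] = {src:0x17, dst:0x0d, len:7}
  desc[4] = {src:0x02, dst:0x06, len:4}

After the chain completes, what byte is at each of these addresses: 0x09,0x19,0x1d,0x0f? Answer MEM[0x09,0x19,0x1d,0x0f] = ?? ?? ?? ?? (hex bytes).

D0: mem[0x10..0x12] <- [26 6e 97]
D1: mem[0x16..0x1d] <- [3e 94 e7 a8 34 02 40 d6]
D2: mem[0x06..0x0b] <- [6f c6 9a fd 71 ea]
D3: mem[0x0d..0x13] <- [94 e7 a8 34 02 40 d6]
D4: mem[0x06..0x09] <- [34 62 3e 94]
query mem[0x09]=0x94, mem[0x19]=0xa8, mem[0x1d]=0xd6, mem[0x0f]=0xa8

MEM[0x09,0x19,0x1d,0x0f] = 94 a8 d6 a8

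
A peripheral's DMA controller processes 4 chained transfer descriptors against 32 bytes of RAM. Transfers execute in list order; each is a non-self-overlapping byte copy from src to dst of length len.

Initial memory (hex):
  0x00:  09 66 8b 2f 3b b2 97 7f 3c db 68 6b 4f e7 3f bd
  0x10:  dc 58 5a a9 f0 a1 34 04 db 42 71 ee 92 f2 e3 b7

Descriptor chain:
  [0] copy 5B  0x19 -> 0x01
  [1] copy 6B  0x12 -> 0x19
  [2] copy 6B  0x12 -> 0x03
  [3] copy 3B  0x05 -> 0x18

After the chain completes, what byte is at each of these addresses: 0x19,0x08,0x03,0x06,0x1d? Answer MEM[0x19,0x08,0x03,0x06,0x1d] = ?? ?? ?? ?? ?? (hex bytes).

MEM[0x19,0x08,0x03,0x06,0x1d] = a1 04 5a a1 34

#0 dst[0x01+5] := {0x42,0x71,0xee,0x92,0xf2}
#1 dst[0x19+6] := {0x5a,0xa9,0xf0,0xa1,0x34,0x04}
#2 dst[0x03+6] := {0x5a,0xa9,0xf0,0xa1,0x34,0x04}
#3 dst[0x18+3] := {0xf0,0xa1,0x34}
query mem[0x19]=0xa1, mem[0x08]=0x04, mem[0x03]=0x5a, mem[0x06]=0xa1, mem[0x1d]=0x34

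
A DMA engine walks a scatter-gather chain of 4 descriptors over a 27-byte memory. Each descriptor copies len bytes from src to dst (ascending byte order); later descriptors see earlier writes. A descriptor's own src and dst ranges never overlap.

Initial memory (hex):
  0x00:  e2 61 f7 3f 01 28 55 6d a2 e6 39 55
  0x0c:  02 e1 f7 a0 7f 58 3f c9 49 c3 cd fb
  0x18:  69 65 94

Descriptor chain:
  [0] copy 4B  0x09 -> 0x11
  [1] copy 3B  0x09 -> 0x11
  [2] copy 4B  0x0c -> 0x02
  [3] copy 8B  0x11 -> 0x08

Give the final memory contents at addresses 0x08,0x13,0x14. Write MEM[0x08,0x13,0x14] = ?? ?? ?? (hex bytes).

MEM[0x08,0x13,0x14] = e6 55 02

#0 dst[0x11+4] := {0xe6,0x39,0x55,0x02}
#1 dst[0x11+3] := {0xe6,0x39,0x55}
#2 dst[0x02+4] := {0x02,0xe1,0xf7,0xa0}
#3 dst[0x08+8] := {0xe6,0x39,0x55,0x02,0xc3,0xcd,0xfb,0x69}
query mem[0x08]=0xe6, mem[0x13]=0x55, mem[0x14]=0x02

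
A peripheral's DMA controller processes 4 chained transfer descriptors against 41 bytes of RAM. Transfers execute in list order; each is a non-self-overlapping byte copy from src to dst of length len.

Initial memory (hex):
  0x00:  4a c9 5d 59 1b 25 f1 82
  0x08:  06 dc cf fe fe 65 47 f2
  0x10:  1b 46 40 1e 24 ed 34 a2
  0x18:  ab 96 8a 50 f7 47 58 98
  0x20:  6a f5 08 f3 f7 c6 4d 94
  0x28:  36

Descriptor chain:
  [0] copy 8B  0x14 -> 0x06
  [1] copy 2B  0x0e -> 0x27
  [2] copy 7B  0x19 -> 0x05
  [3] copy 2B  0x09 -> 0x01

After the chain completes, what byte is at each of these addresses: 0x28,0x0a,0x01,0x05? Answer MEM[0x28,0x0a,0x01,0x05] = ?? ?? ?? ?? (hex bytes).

[0] 0x14->0x06 len=8 : 24 ed 34 a2 ab 96 8a 50
[1] 0x0e->0x27 len=2 : 47 f2
[2] 0x19->0x05 len=7 : 96 8a 50 f7 47 58 98
[3] 0x09->0x01 len=2 : 47 58
query mem[0x28]=0xf2, mem[0x0a]=0x58, mem[0x01]=0x47, mem[0x05]=0x96

MEM[0x28,0x0a,0x01,0x05] = f2 58 47 96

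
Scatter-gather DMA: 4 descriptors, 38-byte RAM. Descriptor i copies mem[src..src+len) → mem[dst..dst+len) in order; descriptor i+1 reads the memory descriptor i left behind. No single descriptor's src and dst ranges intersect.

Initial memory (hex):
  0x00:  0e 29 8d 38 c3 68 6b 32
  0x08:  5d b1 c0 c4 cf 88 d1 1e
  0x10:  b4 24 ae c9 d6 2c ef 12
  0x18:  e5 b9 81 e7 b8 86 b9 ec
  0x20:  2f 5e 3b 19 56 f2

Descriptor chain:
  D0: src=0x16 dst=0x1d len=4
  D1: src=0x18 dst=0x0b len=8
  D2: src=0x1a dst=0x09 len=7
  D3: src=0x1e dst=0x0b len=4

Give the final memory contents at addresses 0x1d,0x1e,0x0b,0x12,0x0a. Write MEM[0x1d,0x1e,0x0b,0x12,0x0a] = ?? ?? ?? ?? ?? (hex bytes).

MEM[0x1d,0x1e,0x0b,0x12,0x0a] = ef 12 12 e5 e7

D0: mem[0x1d..0x20] <- [ef 12 e5 b9]
D1: mem[0x0b..0x12] <- [e5 b9 81 e7 b8 ef 12 e5]
D2: mem[0x09..0x0f] <- [81 e7 b8 ef 12 e5 b9]
D3: mem[0x0b..0x0e] <- [12 e5 b9 5e]
query mem[0x1d]=0xef, mem[0x1e]=0x12, mem[0x0b]=0x12, mem[0x12]=0xe5, mem[0x0a]=0xe7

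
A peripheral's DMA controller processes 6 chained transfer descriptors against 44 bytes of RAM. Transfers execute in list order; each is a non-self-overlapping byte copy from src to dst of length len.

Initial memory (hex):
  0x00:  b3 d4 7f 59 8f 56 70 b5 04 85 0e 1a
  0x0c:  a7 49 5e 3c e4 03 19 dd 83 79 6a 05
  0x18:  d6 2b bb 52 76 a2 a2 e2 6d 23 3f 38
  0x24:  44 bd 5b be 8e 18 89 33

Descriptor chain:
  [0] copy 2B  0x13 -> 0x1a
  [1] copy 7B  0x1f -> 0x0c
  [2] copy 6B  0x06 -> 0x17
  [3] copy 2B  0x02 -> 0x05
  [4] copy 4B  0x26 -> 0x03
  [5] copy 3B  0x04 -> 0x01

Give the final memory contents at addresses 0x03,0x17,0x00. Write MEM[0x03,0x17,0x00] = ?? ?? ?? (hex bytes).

MEM[0x03,0x17,0x00] = 18 70 b3

D0: mem[0x1a..0x1b] <- [dd 83]
D1: mem[0x0c..0x12] <- [e2 6d 23 3f 38 44 bd]
D2: mem[0x17..0x1c] <- [70 b5 04 85 0e 1a]
D3: mem[0x05..0x06] <- [7f 59]
D4: mem[0x03..0x06] <- [5b be 8e 18]
D5: mem[0x01..0x03] <- [be 8e 18]
query mem[0x03]=0x18, mem[0x17]=0x70, mem[0x00]=0xb3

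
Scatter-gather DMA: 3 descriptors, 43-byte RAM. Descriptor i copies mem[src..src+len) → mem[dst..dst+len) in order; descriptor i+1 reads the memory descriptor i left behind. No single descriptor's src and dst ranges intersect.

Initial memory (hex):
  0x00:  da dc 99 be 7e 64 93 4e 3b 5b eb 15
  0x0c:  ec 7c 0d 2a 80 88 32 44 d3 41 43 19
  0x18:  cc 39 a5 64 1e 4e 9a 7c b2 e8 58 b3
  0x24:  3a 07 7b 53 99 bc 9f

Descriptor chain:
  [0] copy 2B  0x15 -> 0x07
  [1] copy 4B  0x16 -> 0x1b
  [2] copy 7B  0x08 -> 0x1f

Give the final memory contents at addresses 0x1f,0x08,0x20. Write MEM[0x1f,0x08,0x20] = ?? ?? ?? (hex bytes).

D0: mem[0x07..0x08] <- [41 43]
D1: mem[0x1b..0x1e] <- [43 19 cc 39]
D2: mem[0x1f..0x25] <- [43 5b eb 15 ec 7c 0d]
query mem[0x1f]=0x43, mem[0x08]=0x43, mem[0x20]=0x5b

MEM[0x1f,0x08,0x20] = 43 43 5b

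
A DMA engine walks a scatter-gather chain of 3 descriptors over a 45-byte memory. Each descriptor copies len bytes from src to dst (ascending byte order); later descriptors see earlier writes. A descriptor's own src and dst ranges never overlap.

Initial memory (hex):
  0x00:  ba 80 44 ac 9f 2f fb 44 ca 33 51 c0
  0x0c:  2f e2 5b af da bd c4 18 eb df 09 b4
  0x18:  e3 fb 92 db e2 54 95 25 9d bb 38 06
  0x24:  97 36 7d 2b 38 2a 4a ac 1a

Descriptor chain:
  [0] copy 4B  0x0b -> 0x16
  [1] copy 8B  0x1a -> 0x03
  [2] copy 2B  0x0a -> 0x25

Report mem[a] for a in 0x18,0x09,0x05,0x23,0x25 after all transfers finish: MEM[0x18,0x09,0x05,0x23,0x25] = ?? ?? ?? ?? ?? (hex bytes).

D0: mem[0x16..0x19] <- [c0 2f e2 5b]
D1: mem[0x03..0x0a] <- [92 db e2 54 95 25 9d bb]
D2: mem[0x25..0x26] <- [bb c0]
query mem[0x18]=0xe2, mem[0x09]=0x9d, mem[0x05]=0xe2, mem[0x23]=0x06, mem[0x25]=0xbb

MEM[0x18,0x09,0x05,0x23,0x25] = e2 9d e2 06 bb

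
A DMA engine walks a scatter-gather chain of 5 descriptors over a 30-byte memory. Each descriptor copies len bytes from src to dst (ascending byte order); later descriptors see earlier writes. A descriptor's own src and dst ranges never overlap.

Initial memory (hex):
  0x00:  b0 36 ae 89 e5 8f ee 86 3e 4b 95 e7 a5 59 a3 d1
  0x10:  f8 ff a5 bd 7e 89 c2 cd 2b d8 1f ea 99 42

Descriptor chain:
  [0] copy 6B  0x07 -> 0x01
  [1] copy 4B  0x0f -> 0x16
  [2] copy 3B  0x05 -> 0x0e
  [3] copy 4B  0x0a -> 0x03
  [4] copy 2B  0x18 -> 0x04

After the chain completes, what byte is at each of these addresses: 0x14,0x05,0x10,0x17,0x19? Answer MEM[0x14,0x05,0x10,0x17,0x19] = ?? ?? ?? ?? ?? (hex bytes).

  after D0: wrote 6B at 0x01 = 863e4b95e7a5
  after D1: wrote 4B at 0x16 = d1f8ffa5
  after D2: wrote 3B at 0x0e = e7a586
  after D3: wrote 4B at 0x03 = 95e7a559
  after D4: wrote 2B at 0x04 = ffa5
query mem[0x14]=0x7e, mem[0x05]=0xa5, mem[0x10]=0x86, mem[0x17]=0xf8, mem[0x19]=0xa5

MEM[0x14,0x05,0x10,0x17,0x19] = 7e a5 86 f8 a5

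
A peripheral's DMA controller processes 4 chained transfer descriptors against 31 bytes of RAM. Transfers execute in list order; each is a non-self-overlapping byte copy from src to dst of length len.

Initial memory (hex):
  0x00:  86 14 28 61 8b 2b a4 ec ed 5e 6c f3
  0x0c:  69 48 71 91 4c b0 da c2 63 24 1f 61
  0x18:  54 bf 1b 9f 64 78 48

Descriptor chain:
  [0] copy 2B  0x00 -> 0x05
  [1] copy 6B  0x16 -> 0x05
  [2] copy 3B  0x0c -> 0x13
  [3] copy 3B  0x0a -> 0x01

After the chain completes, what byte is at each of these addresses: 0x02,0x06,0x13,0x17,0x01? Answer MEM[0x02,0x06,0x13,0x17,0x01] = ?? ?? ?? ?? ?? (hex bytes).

[0] 0x00->0x05 len=2 : 86 14
[1] 0x16->0x05 len=6 : 1f 61 54 bf 1b 9f
[2] 0x0c->0x13 len=3 : 69 48 71
[3] 0x0a->0x01 len=3 : 9f f3 69
query mem[0x02]=0xf3, mem[0x06]=0x61, mem[0x13]=0x69, mem[0x17]=0x61, mem[0x01]=0x9f

MEM[0x02,0x06,0x13,0x17,0x01] = f3 61 69 61 9f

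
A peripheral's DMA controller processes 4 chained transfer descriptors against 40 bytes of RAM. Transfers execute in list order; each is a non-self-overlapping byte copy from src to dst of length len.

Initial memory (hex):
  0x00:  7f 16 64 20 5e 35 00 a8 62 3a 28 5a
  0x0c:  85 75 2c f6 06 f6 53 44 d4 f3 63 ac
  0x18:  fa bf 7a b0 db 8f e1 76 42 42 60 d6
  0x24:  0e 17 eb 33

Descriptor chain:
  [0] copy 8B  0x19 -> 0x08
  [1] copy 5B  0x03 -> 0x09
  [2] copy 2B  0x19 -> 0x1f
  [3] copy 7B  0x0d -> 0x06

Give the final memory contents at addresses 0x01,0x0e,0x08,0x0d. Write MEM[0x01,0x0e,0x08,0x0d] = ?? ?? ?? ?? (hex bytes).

D0: mem[0x08..0x0f] <- [bf 7a b0 db 8f e1 76 42]
D1: mem[0x09..0x0d] <- [20 5e 35 00 a8]
D2: mem[0x1f..0x20] <- [bf 7a]
D3: mem[0x06..0x0c] <- [a8 76 42 06 f6 53 44]
query mem[0x01]=0x16, mem[0x0e]=0x76, mem[0x08]=0x42, mem[0x0d]=0xa8

MEM[0x01,0x0e,0x08,0x0d] = 16 76 42 a8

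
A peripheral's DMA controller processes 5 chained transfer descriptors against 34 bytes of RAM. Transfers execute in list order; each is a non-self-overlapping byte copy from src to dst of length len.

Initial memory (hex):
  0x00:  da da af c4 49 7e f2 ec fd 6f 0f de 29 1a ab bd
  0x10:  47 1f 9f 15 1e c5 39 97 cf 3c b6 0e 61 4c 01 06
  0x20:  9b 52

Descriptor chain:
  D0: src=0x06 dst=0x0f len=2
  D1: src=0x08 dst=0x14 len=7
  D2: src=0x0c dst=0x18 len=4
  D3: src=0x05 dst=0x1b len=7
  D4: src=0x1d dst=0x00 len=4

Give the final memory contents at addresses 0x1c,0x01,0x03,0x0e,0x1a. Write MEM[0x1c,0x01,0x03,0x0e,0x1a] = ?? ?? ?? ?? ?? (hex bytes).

MEM[0x1c,0x01,0x03,0x0e,0x1a] = f2 fd 0f ab ab

#0 dst[0x0f+2] := {0xf2,0xec}
#1 dst[0x14+7] := {0xfd,0x6f,0x0f,0xde,0x29,0x1a,0xab}
#2 dst[0x18+4] := {0x29,0x1a,0xab,0xf2}
#3 dst[0x1b+7] := {0x7e,0xf2,0xec,0xfd,0x6f,0x0f,0xde}
#4 dst[0x00+4] := {0xec,0xfd,0x6f,0x0f}
query mem[0x1c]=0xf2, mem[0x01]=0xfd, mem[0x03]=0x0f, mem[0x0e]=0xab, mem[0x1a]=0xab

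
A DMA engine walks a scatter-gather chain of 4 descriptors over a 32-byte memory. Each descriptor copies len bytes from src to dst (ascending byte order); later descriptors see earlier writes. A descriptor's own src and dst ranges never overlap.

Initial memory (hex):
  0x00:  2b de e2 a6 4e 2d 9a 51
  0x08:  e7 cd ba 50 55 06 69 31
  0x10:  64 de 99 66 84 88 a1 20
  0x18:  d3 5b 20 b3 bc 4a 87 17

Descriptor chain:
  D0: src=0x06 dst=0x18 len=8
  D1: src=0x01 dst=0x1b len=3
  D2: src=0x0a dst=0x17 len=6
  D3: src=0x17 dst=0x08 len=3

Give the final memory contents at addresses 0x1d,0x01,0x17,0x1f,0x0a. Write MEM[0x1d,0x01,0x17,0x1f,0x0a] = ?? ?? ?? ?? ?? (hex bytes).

MEM[0x1d,0x01,0x17,0x1f,0x0a] = a6 de ba 06 55

D0: mem[0x18..0x1f] <- [9a 51 e7 cd ba 50 55 06]
D1: mem[0x1b..0x1d] <- [de e2 a6]
D2: mem[0x17..0x1c] <- [ba 50 55 06 69 31]
D3: mem[0x08..0x0a] <- [ba 50 55]
query mem[0x1d]=0xa6, mem[0x01]=0xde, mem[0x17]=0xba, mem[0x1f]=0x06, mem[0x0a]=0x55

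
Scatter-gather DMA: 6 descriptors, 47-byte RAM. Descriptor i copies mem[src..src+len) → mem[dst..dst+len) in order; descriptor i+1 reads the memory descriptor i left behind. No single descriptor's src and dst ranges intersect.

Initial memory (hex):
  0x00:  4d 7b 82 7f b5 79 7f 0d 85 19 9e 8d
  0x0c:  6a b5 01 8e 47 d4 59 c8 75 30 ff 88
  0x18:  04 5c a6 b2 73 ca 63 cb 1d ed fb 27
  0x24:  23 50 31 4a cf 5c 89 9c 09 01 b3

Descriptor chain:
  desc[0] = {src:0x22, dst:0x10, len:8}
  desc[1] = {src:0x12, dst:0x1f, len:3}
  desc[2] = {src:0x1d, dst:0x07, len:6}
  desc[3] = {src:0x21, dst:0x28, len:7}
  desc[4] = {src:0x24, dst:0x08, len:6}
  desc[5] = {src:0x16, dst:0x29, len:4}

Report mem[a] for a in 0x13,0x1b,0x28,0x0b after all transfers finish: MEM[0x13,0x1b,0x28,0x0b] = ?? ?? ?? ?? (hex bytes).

  after D0: wrote 8B at 0x10 = fb272350314acf5c
  after D1: wrote 3B at 0x1f = 235031
  after D2: wrote 6B at 0x07 = ca63235031fb
  after D3: wrote 7B at 0x28 = 31fb272350314a
  after D4: wrote 6B at 0x08 = 2350314a31fb
  after D5: wrote 4B at 0x29 = cf5c045c
query mem[0x13]=0x50, mem[0x1b]=0xb2, mem[0x28]=0x31, mem[0x0b]=0x4a

MEM[0x13,0x1b,0x28,0x0b] = 50 b2 31 4a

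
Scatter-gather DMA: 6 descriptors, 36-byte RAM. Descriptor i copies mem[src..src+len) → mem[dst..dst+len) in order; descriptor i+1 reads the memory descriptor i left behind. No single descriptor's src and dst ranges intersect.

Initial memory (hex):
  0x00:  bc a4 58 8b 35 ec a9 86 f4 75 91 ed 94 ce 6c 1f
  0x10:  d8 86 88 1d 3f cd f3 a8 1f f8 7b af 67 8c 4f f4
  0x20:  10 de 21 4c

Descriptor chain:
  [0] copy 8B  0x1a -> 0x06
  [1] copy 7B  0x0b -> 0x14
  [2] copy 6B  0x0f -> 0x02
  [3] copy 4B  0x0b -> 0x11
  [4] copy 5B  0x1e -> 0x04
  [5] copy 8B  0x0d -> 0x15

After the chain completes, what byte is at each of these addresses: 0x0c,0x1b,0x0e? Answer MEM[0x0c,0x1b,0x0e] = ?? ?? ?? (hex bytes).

MEM[0x0c,0x1b,0x0e] = 10 de 6c

#0 dst[0x06+8] := {0x7b,0xaf,0x67,0x8c,0x4f,0xf4,0x10,0xde}
#1 dst[0x14+7] := {0xf4,0x10,0xde,0x6c,0x1f,0xd8,0x86}
#2 dst[0x02+6] := {0x1f,0xd8,0x86,0x88,0x1d,0xf4}
#3 dst[0x11+4] := {0xf4,0x10,0xde,0x6c}
#4 dst[0x04+5] := {0x4f,0xf4,0x10,0xde,0x21}
#5 dst[0x15+8] := {0xde,0x6c,0x1f,0xd8,0xf4,0x10,0xde,0x6c}
query mem[0x0c]=0x10, mem[0x1b]=0xde, mem[0x0e]=0x6c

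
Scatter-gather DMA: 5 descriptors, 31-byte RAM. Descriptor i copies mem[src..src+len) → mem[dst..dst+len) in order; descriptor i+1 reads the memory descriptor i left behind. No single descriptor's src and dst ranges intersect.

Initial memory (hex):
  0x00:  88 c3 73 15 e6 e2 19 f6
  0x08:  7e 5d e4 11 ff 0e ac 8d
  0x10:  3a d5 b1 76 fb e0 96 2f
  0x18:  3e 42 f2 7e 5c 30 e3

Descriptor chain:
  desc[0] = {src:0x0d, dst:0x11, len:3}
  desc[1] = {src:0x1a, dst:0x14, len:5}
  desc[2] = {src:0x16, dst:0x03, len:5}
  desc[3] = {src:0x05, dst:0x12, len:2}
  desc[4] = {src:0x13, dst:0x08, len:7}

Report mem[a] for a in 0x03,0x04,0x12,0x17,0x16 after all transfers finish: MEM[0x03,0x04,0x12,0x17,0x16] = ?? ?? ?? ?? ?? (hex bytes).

[0] 0x0d->0x11 len=3 : 0e ac 8d
[1] 0x1a->0x14 len=5 : f2 7e 5c 30 e3
[2] 0x16->0x03 len=5 : 5c 30 e3 42 f2
[3] 0x05->0x12 len=2 : e3 42
[4] 0x13->0x08 len=7 : 42 f2 7e 5c 30 e3 42
query mem[0x03]=0x5c, mem[0x04]=0x30, mem[0x12]=0xe3, mem[0x17]=0x30, mem[0x16]=0x5c

MEM[0x03,0x04,0x12,0x17,0x16] = 5c 30 e3 30 5c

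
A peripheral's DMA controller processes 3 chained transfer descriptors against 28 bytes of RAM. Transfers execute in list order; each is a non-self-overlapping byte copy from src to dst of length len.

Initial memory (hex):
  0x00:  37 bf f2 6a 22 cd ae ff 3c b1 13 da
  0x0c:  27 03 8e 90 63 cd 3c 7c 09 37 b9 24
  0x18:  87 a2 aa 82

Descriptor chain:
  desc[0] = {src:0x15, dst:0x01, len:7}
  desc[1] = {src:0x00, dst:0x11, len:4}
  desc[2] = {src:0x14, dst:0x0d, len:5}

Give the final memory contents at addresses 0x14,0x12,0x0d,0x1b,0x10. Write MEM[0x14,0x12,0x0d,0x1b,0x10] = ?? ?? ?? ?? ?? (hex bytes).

MEM[0x14,0x12,0x0d,0x1b,0x10] = 24 37 24 82 24

  after D0: wrote 7B at 0x01 = 37b92487a2aa82
  after D1: wrote 4B at 0x11 = 3737b924
  after D2: wrote 5B at 0x0d = 2437b92487
query mem[0x14]=0x24, mem[0x12]=0x37, mem[0x0d]=0x24, mem[0x1b]=0x82, mem[0x10]=0x24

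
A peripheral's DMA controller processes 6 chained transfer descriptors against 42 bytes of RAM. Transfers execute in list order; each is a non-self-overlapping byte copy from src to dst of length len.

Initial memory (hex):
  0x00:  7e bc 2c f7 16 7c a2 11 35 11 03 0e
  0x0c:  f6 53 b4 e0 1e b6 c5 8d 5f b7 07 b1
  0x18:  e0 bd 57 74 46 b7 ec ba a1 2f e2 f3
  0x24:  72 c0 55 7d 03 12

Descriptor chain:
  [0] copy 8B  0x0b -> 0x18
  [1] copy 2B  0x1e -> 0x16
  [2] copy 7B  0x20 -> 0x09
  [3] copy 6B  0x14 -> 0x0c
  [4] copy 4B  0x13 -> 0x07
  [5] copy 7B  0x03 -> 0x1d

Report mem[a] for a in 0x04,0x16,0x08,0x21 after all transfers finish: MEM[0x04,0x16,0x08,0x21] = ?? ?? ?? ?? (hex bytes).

MEM[0x04,0x16,0x08,0x21] = 16 b6 5f 8d

#0 dst[0x18+8] := {0x0e,0xf6,0x53,0xb4,0xe0,0x1e,0xb6,0xc5}
#1 dst[0x16+2] := {0xb6,0xc5}
#2 dst[0x09+7] := {0xa1,0x2f,0xe2,0xf3,0x72,0xc0,0x55}
#3 dst[0x0c+6] := {0x5f,0xb7,0xb6,0xc5,0x0e,0xf6}
#4 dst[0x07+4] := {0x8d,0x5f,0xb7,0xb6}
#5 dst[0x1d+7] := {0xf7,0x16,0x7c,0xa2,0x8d,0x5f,0xb7}
query mem[0x04]=0x16, mem[0x16]=0xb6, mem[0x08]=0x5f, mem[0x21]=0x8d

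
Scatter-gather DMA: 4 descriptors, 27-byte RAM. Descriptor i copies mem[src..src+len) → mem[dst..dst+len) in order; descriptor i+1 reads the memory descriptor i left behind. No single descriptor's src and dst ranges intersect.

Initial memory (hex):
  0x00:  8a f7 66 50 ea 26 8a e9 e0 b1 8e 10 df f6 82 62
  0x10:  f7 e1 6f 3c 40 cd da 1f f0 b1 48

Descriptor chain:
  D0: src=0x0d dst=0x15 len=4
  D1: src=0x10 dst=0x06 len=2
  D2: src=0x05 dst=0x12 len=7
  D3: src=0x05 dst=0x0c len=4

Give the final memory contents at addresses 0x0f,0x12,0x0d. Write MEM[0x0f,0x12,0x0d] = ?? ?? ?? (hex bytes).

  after D0: wrote 4B at 0x15 = f68262f7
  after D1: wrote 2B at 0x06 = f7e1
  after D2: wrote 7B at 0x12 = 26f7e1e0b18e10
  after D3: wrote 4B at 0x0c = 26f7e1e0
query mem[0x0f]=0xe0, mem[0x12]=0x26, mem[0x0d]=0xf7

MEM[0x0f,0x12,0x0d] = e0 26 f7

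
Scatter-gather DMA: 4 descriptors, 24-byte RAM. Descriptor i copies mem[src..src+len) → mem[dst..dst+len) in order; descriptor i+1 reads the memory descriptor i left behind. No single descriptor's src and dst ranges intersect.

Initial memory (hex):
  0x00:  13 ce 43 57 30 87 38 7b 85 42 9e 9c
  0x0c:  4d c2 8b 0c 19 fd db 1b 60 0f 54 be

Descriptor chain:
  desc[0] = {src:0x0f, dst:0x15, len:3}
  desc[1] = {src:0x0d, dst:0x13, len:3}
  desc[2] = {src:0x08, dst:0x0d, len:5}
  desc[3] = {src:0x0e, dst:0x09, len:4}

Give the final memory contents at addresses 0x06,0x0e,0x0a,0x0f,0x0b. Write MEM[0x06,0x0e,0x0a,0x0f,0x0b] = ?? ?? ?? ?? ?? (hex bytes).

[0] 0x0f->0x15 len=3 : 0c 19 fd
[1] 0x0d->0x13 len=3 : c2 8b 0c
[2] 0x08->0x0d len=5 : 85 42 9e 9c 4d
[3] 0x0e->0x09 len=4 : 42 9e 9c 4d
query mem[0x06]=0x38, mem[0x0e]=0x42, mem[0x0a]=0x9e, mem[0x0f]=0x9e, mem[0x0b]=0x9c

MEM[0x06,0x0e,0x0a,0x0f,0x0b] = 38 42 9e 9e 9c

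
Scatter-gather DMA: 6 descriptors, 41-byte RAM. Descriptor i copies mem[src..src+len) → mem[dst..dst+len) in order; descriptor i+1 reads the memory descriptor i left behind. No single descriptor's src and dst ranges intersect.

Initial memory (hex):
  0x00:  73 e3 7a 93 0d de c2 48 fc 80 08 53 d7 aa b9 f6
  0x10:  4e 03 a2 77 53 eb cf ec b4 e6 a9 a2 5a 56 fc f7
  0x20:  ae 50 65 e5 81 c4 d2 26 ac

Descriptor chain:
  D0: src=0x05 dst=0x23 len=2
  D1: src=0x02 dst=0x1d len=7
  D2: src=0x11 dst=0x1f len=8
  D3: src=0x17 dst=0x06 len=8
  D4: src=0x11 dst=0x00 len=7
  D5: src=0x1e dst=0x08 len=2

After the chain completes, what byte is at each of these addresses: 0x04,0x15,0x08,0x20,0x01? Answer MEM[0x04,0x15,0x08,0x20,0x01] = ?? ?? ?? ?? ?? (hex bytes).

MEM[0x04,0x15,0x08,0x20,0x01] = eb eb 93 a2 a2

  after D0: wrote 2B at 0x23 = dec2
  after D1: wrote 7B at 0x1d = 7a930ddec248fc
  after D2: wrote 8B at 0x1f = 03a27753ebcfecb4
  after D3: wrote 8B at 0x06 = ecb4e6a9a25a7a93
  after D4: wrote 7B at 0x00 = 03a27753ebcfec
  after D5: wrote 2B at 0x08 = 9303
query mem[0x04]=0xeb, mem[0x15]=0xeb, mem[0x08]=0x93, mem[0x20]=0xa2, mem[0x01]=0xa2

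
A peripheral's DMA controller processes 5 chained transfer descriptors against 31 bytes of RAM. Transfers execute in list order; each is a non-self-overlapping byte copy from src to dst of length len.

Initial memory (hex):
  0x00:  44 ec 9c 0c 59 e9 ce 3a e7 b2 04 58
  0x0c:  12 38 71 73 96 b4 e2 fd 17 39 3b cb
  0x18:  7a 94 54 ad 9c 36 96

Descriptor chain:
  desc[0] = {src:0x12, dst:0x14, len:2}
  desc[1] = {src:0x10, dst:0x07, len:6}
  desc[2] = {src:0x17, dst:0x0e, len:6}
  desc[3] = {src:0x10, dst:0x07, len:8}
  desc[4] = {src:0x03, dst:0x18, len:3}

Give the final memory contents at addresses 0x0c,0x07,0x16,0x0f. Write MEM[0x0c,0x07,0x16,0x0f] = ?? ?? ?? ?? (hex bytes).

MEM[0x0c,0x07,0x16,0x0f] = fd 94 3b 7a

D0: mem[0x14..0x15] <- [e2 fd]
D1: mem[0x07..0x0c] <- [96 b4 e2 fd e2 fd]
D2: mem[0x0e..0x13] <- [cb 7a 94 54 ad 9c]
D3: mem[0x07..0x0e] <- [94 54 ad 9c e2 fd 3b cb]
D4: mem[0x18..0x1a] <- [0c 59 e9]
query mem[0x0c]=0xfd, mem[0x07]=0x94, mem[0x16]=0x3b, mem[0x0f]=0x7a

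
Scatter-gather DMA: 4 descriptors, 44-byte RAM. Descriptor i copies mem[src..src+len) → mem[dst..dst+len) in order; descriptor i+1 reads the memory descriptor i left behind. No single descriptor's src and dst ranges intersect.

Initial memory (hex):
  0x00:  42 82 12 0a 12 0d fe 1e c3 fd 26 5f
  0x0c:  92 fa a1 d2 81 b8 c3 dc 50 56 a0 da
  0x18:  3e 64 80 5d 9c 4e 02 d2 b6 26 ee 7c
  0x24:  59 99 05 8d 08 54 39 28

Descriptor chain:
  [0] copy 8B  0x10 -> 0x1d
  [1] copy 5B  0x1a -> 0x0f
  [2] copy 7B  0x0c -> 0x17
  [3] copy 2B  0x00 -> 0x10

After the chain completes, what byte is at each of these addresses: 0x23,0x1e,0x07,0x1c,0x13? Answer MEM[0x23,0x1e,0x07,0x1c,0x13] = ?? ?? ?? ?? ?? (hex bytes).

D0: mem[0x1d..0x24] <- [81 b8 c3 dc 50 56 a0 da]
D1: mem[0x0f..0x13] <- [80 5d 9c 81 b8]
D2: mem[0x17..0x1d] <- [92 fa a1 80 5d 9c 81]
D3: mem[0x10..0x11] <- [42 82]
query mem[0x23]=0xa0, mem[0x1e]=0xb8, mem[0x07]=0x1e, mem[0x1c]=0x9c, mem[0x13]=0xb8

MEM[0x23,0x1e,0x07,0x1c,0x13] = a0 b8 1e 9c b8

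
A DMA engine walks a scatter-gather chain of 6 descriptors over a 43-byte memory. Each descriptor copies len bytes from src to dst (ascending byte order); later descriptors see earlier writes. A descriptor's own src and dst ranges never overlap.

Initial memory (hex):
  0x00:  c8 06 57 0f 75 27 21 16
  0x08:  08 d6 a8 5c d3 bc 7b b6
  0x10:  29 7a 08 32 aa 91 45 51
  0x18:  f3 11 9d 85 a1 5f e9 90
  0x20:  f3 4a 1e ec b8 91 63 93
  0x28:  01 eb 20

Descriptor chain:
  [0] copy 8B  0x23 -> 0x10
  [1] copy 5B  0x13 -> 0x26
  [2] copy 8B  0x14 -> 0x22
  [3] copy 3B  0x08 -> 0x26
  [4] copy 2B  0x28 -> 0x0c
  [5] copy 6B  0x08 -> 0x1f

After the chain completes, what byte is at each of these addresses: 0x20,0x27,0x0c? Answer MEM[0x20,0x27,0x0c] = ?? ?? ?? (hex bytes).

#0 dst[0x10+8] := {0xec,0xb8,0x91,0x63,0x93,0x01,0xeb,0x20}
#1 dst[0x26+5] := {0x63,0x93,0x01,0xeb,0x20}
#2 dst[0x22+8] := {0x93,0x01,0xeb,0x20,0xf3,0x11,0x9d,0x85}
#3 dst[0x26+3] := {0x08,0xd6,0xa8}
#4 dst[0x0c+2] := {0xa8,0x85}
#5 dst[0x1f+6] := {0x08,0xd6,0xa8,0x5c,0xa8,0x85}
query mem[0x20]=0xd6, mem[0x27]=0xd6, mem[0x0c]=0xa8

MEM[0x20,0x27,0x0c] = d6 d6 a8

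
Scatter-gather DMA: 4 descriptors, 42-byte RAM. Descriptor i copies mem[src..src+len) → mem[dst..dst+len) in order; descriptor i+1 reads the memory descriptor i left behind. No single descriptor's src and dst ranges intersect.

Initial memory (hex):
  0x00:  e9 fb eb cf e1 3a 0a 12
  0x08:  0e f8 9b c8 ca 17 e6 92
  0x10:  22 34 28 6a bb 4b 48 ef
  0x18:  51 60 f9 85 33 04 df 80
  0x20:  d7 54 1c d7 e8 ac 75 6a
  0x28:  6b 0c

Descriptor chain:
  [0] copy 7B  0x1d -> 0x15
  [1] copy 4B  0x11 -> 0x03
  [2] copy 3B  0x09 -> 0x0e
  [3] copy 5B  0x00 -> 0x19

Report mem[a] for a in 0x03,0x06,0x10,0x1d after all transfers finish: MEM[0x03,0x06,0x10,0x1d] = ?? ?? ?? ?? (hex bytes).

MEM[0x03,0x06,0x10,0x1d] = 34 bb c8 28

D0: mem[0x15..0x1b] <- [04 df 80 d7 54 1c d7]
D1: mem[0x03..0x06] <- [34 28 6a bb]
D2: mem[0x0e..0x10] <- [f8 9b c8]
D3: mem[0x19..0x1d] <- [e9 fb eb 34 28]
query mem[0x03]=0x34, mem[0x06]=0xbb, mem[0x10]=0xc8, mem[0x1d]=0x28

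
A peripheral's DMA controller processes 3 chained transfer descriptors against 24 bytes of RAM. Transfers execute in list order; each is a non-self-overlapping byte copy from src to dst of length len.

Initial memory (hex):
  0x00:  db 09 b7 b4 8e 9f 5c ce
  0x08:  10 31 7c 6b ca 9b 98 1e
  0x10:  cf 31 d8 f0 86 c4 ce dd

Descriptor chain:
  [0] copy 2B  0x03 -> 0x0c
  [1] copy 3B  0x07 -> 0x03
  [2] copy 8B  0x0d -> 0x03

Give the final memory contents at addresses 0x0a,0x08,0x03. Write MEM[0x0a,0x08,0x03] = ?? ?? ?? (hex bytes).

#0 dst[0x0c+2] := {0xb4,0x8e}
#1 dst[0x03+3] := {0xce,0x10,0x31}
#2 dst[0x03+8] := {0x8e,0x98,0x1e,0xcf,0x31,0xd8,0xf0,0x86}
query mem[0x0a]=0x86, mem[0x08]=0xd8, mem[0x03]=0x8e

MEM[0x0a,0x08,0x03] = 86 d8 8e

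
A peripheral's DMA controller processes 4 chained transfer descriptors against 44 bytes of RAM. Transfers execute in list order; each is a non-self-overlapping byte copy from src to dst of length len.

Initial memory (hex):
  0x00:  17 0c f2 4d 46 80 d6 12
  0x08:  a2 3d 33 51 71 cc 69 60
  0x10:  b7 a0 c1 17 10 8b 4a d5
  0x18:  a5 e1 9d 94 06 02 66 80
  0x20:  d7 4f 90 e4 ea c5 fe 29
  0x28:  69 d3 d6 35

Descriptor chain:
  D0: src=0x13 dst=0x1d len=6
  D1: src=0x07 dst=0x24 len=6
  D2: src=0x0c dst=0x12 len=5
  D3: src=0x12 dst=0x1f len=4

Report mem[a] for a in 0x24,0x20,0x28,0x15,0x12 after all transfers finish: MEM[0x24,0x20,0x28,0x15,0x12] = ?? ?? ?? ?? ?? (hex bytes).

#0 dst[0x1d+6] := {0x17,0x10,0x8b,0x4a,0xd5,0xa5}
#1 dst[0x24+6] := {0x12,0xa2,0x3d,0x33,0x51,0x71}
#2 dst[0x12+5] := {0x71,0xcc,0x69,0x60,0xb7}
#3 dst[0x1f+4] := {0x71,0xcc,0x69,0x60}
query mem[0x24]=0x12, mem[0x20]=0xcc, mem[0x28]=0x51, mem[0x15]=0x60, mem[0x12]=0x71

MEM[0x24,0x20,0x28,0x15,0x12] = 12 cc 51 60 71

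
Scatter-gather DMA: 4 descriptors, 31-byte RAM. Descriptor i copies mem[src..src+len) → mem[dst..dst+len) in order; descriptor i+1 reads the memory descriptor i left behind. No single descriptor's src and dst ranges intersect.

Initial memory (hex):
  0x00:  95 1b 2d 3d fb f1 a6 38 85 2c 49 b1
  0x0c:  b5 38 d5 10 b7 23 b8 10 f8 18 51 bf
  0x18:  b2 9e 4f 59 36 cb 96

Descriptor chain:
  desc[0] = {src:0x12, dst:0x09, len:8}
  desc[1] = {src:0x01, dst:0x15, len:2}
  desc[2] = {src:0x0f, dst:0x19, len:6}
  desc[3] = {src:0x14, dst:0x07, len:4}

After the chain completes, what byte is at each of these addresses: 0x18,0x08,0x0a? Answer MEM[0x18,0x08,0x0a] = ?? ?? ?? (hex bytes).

MEM[0x18,0x08,0x0a] = b2 1b bf

D0: mem[0x09..0x10] <- [b8 10 f8 18 51 bf b2 9e]
D1: mem[0x15..0x16] <- [1b 2d]
D2: mem[0x19..0x1e] <- [b2 9e 23 b8 10 f8]
D3: mem[0x07..0x0a] <- [f8 1b 2d bf]
query mem[0x18]=0xb2, mem[0x08]=0x1b, mem[0x0a]=0xbf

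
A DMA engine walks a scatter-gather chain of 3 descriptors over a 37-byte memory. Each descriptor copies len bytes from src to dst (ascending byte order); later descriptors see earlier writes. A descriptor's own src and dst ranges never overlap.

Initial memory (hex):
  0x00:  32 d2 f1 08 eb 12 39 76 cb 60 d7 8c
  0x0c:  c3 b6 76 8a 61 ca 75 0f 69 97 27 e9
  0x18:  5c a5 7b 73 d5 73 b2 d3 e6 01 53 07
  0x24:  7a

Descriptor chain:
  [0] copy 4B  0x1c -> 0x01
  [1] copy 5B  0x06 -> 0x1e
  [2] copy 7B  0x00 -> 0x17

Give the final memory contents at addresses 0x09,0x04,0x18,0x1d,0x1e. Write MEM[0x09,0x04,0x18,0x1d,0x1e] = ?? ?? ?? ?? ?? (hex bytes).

[0] 0x1c->0x01 len=4 : d5 73 b2 d3
[1] 0x06->0x1e len=5 : 39 76 cb 60 d7
[2] 0x00->0x17 len=7 : 32 d5 73 b2 d3 12 39
query mem[0x09]=0x60, mem[0x04]=0xd3, mem[0x18]=0xd5, mem[0x1d]=0x39, mem[0x1e]=0x39

MEM[0x09,0x04,0x18,0x1d,0x1e] = 60 d3 d5 39 39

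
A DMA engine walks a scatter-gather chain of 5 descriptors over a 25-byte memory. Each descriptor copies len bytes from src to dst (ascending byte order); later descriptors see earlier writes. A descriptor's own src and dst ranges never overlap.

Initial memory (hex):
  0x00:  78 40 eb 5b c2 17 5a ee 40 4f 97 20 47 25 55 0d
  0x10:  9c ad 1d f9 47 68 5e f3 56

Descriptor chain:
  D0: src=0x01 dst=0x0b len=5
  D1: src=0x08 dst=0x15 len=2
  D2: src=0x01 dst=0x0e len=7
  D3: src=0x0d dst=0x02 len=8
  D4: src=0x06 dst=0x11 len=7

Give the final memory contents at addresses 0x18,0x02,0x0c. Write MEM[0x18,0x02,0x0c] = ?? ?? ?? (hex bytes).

MEM[0x18,0x02,0x0c] = 56 5b eb

D0: mem[0x0b..0x0f] <- [40 eb 5b c2 17]
D1: mem[0x15..0x16] <- [40 4f]
D2: mem[0x0e..0x14] <- [40 eb 5b c2 17 5a ee]
D3: mem[0x02..0x09] <- [5b 40 eb 5b c2 17 5a ee]
D4: mem[0x11..0x17] <- [c2 17 5a ee 97 40 eb]
query mem[0x18]=0x56, mem[0x02]=0x5b, mem[0x0c]=0xeb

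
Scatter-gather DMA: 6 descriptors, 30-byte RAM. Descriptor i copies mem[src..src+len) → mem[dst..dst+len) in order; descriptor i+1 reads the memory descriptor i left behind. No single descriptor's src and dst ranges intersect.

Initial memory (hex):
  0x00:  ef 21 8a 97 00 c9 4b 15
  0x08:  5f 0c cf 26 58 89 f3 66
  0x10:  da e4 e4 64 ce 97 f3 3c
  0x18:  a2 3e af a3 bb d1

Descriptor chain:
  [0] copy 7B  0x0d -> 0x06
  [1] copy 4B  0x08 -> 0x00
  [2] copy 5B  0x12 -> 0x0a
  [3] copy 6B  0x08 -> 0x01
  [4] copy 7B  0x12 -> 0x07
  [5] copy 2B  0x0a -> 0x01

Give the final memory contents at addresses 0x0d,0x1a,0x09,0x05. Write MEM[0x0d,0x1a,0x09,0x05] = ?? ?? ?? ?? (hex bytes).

D0: mem[0x06..0x0c] <- [89 f3 66 da e4 e4 64]
D1: mem[0x00..0x03] <- [66 da e4 e4]
D2: mem[0x0a..0x0e] <- [e4 64 ce 97 f3]
D3: mem[0x01..0x06] <- [66 da e4 64 ce 97]
D4: mem[0x07..0x0d] <- [e4 64 ce 97 f3 3c a2]
D5: mem[0x01..0x02] <- [97 f3]
query mem[0x0d]=0xa2, mem[0x1a]=0xaf, mem[0x09]=0xce, mem[0x05]=0xce

MEM[0x0d,0x1a,0x09,0x05] = a2 af ce ce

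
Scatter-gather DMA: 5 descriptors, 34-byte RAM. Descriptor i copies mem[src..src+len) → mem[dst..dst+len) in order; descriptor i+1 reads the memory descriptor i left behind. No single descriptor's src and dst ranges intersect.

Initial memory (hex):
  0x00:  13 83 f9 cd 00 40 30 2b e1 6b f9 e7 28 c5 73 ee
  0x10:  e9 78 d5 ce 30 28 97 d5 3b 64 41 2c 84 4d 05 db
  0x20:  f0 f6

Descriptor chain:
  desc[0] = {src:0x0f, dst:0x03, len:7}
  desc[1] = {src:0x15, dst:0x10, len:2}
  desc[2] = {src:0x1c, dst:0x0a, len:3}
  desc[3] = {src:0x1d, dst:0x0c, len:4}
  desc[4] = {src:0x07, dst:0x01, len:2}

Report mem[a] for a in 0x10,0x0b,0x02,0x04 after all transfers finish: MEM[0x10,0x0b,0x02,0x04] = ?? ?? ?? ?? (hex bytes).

MEM[0x10,0x0b,0x02,0x04] = 28 4d 30 e9

  after D0: wrote 7B at 0x03 = eee978d5ce3028
  after D1: wrote 2B at 0x10 = 2897
  after D2: wrote 3B at 0x0a = 844d05
  after D3: wrote 4B at 0x0c = 4d05dbf0
  after D4: wrote 2B at 0x01 = ce30
query mem[0x10]=0x28, mem[0x0b]=0x4d, mem[0x02]=0x30, mem[0x04]=0xe9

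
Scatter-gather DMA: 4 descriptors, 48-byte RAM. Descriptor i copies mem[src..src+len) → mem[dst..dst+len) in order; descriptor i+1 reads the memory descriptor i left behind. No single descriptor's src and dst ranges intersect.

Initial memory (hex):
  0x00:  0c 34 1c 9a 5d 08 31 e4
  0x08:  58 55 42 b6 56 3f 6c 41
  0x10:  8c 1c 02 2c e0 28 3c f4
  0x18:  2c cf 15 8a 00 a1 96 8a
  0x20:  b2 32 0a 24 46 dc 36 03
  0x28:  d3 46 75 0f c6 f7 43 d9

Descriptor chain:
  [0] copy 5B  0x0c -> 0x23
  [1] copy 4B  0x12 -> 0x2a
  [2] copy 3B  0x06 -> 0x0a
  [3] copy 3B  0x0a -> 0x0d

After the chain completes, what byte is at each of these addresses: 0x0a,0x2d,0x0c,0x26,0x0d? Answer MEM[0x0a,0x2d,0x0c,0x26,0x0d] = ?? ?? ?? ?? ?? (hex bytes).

[0] 0x0c->0x23 len=5 : 56 3f 6c 41 8c
[1] 0x12->0x2a len=4 : 02 2c e0 28
[2] 0x06->0x0a len=3 : 31 e4 58
[3] 0x0a->0x0d len=3 : 31 e4 58
query mem[0x0a]=0x31, mem[0x2d]=0x28, mem[0x0c]=0x58, mem[0x26]=0x41, mem[0x0d]=0x31

MEM[0x0a,0x2d,0x0c,0x26,0x0d] = 31 28 58 41 31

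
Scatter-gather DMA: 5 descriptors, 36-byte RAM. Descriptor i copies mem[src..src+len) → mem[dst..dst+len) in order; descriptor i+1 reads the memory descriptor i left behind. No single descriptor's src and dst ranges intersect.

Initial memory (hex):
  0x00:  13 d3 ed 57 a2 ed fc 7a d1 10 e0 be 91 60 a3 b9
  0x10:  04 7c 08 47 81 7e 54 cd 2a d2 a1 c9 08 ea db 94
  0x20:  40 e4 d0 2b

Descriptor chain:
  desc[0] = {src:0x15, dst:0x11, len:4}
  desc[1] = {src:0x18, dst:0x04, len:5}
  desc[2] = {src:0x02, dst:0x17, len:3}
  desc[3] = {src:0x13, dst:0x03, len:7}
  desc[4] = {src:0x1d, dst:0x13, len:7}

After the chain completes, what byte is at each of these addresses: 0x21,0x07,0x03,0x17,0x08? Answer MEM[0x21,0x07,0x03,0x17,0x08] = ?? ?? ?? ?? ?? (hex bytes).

D0: mem[0x11..0x14] <- [7e 54 cd 2a]
D1: mem[0x04..0x08] <- [2a d2 a1 c9 08]
D2: mem[0x17..0x19] <- [ed 57 2a]
D3: mem[0x03..0x09] <- [cd 2a 7e 54 ed 57 2a]
D4: mem[0x13..0x19] <- [ea db 94 40 e4 d0 2b]
query mem[0x21]=0xe4, mem[0x07]=0xed, mem[0x03]=0xcd, mem[0x17]=0xe4, mem[0x08]=0x57

MEM[0x21,0x07,0x03,0x17,0x08] = e4 ed cd e4 57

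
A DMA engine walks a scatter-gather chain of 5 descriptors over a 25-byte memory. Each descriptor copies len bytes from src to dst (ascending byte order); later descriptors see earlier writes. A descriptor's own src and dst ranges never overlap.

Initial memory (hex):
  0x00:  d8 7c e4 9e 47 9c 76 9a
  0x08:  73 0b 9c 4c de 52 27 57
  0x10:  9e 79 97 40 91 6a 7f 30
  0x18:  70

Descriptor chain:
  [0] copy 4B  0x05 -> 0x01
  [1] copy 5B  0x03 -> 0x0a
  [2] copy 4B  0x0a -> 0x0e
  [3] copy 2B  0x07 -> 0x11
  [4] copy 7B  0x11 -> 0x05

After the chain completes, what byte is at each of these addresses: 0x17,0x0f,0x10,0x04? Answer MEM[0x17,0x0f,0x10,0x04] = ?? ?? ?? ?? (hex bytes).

[0] 0x05->0x01 len=4 : 9c 76 9a 73
[1] 0x03->0x0a len=5 : 9a 73 9c 76 9a
[2] 0x0a->0x0e len=4 : 9a 73 9c 76
[3] 0x07->0x11 len=2 : 9a 73
[4] 0x11->0x05 len=7 : 9a 73 40 91 6a 7f 30
query mem[0x17]=0x30, mem[0x0f]=0x73, mem[0x10]=0x9c, mem[0x04]=0x73

MEM[0x17,0x0f,0x10,0x04] = 30 73 9c 73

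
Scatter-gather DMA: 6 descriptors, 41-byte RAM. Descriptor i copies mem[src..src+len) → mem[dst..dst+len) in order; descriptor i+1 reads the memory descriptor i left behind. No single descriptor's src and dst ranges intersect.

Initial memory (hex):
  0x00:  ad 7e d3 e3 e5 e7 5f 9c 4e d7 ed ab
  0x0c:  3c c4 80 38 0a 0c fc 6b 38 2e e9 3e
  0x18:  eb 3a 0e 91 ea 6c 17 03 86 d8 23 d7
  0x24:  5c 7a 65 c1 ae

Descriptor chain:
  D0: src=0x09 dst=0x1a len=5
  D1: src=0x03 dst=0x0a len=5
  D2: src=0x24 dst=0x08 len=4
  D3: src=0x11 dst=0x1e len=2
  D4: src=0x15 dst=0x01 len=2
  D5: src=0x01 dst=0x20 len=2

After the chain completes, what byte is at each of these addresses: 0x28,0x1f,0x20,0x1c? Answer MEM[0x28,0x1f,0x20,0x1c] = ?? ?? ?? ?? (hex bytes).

  after D0: wrote 5B at 0x1a = d7edab3cc4
  after D1: wrote 5B at 0x0a = e3e5e75f9c
  after D2: wrote 4B at 0x08 = 5c7a65c1
  after D3: wrote 2B at 0x1e = 0cfc
  after D4: wrote 2B at 0x01 = 2ee9
  after D5: wrote 2B at 0x20 = 2ee9
query mem[0x28]=0xae, mem[0x1f]=0xfc, mem[0x20]=0x2e, mem[0x1c]=0xab

MEM[0x28,0x1f,0x20,0x1c] = ae fc 2e ab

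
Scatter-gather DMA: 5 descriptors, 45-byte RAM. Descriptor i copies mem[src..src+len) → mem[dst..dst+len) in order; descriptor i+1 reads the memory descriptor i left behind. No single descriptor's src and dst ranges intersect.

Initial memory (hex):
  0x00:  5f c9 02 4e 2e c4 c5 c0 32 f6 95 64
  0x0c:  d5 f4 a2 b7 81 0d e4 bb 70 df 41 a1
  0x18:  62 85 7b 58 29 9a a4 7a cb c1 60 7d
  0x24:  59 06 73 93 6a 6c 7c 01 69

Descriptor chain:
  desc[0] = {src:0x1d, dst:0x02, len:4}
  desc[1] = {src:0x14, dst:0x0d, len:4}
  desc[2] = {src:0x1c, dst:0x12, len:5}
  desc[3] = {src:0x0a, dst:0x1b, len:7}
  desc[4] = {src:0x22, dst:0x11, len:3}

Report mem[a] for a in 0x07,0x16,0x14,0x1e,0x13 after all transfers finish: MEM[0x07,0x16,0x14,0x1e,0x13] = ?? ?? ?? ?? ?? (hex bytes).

MEM[0x07,0x16,0x14,0x1e,0x13] = c0 cb a4 70 59

#0 dst[0x02+4] := {0x9a,0xa4,0x7a,0xcb}
#1 dst[0x0d+4] := {0x70,0xdf,0x41,0xa1}
#2 dst[0x12+5] := {0x29,0x9a,0xa4,0x7a,0xcb}
#3 dst[0x1b+7] := {0x95,0x64,0xd5,0x70,0xdf,0x41,0xa1}
#4 dst[0x11+3] := {0x60,0x7d,0x59}
query mem[0x07]=0xc0, mem[0x16]=0xcb, mem[0x14]=0xa4, mem[0x1e]=0x70, mem[0x13]=0x59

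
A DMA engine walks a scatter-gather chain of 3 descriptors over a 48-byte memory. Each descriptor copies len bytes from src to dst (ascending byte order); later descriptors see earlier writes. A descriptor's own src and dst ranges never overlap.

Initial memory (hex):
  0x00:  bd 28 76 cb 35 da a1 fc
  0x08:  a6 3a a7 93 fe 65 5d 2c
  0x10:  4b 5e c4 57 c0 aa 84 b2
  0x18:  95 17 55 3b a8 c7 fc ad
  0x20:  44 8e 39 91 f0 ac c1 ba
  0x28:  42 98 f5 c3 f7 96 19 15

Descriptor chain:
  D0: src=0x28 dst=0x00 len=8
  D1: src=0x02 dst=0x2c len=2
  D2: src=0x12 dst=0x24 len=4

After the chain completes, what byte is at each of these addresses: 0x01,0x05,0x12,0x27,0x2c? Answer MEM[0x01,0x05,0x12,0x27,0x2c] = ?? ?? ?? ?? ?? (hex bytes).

  after D0: wrote 8B at 0x00 = 4298f5c3f7961915
  after D1: wrote 2B at 0x2c = f5c3
  after D2: wrote 4B at 0x24 = c457c0aa
query mem[0x01]=0x98, mem[0x05]=0x96, mem[0x12]=0xc4, mem[0x27]=0xaa, mem[0x2c]=0xf5

MEM[0x01,0x05,0x12,0x27,0x2c] = 98 96 c4 aa f5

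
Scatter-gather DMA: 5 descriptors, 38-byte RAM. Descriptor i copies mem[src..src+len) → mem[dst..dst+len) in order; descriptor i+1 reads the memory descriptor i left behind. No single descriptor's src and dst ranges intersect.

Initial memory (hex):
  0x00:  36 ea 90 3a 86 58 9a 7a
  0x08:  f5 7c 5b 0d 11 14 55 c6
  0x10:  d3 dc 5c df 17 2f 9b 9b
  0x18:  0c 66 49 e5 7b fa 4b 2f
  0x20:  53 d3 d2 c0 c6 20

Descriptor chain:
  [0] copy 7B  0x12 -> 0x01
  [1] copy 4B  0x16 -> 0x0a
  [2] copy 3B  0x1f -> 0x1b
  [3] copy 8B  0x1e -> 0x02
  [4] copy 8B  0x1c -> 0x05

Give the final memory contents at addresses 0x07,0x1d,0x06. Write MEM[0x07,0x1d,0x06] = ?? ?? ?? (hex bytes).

D0: mem[0x01..0x07] <- [5c df 17 2f 9b 9b 0c]
D1: mem[0x0a..0x0d] <- [9b 9b 0c 66]
D2: mem[0x1b..0x1d] <- [2f 53 d3]
D3: mem[0x02..0x09] <- [4b 2f 53 d3 d2 c0 c6 20]
D4: mem[0x05..0x0c] <- [53 d3 4b 2f 53 d3 d2 c0]
query mem[0x07]=0x4b, mem[0x1d]=0xd3, mem[0x06]=0xd3

MEM[0x07,0x1d,0x06] = 4b d3 d3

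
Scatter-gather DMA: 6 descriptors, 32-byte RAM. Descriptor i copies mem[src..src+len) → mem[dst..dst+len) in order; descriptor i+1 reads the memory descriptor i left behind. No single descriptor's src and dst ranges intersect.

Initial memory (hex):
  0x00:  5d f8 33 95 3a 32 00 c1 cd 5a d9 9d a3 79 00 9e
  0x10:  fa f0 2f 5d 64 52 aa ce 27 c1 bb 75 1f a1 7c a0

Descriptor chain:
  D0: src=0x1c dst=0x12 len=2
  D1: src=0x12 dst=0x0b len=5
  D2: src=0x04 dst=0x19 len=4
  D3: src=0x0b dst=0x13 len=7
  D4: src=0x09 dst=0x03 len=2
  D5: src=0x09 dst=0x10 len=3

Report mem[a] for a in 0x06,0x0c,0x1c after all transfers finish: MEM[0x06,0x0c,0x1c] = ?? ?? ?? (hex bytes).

MEM[0x06,0x0c,0x1c] = 00 a1 c1

[0] 0x1c->0x12 len=2 : 1f a1
[1] 0x12->0x0b len=5 : 1f a1 64 52 aa
[2] 0x04->0x19 len=4 : 3a 32 00 c1
[3] 0x0b->0x13 len=7 : 1f a1 64 52 aa fa f0
[4] 0x09->0x03 len=2 : 5a d9
[5] 0x09->0x10 len=3 : 5a d9 1f
query mem[0x06]=0x00, mem[0x0c]=0xa1, mem[0x1c]=0xc1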